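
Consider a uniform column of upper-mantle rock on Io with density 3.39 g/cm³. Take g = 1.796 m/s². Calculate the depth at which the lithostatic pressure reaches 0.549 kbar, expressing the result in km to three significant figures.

9.02 km

h = P/(ρg) = 0.549 kbar / (3390 kg/m³ × 1.796 m/s²) = 5.490×10^7 Pa / 6088.4 Pa/m = 9017.1 m
= 9.0171 km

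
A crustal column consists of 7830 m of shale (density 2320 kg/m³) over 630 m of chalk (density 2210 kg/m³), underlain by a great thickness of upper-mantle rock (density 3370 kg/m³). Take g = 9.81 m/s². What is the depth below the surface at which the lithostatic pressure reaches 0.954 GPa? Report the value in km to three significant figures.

31.5 km

Pressure at base of upper layers: 2320×9.81×7830 + 2210×9.81×630 = 1.919×10^8 Pa = 0.1919 GPa
Remaining pressure to be supplied by upper-mantle rock: 9.540×10^8 − 1.919×10^8 = 7.621×10^8 Pa
Additional depth in upper-mantle rock = 7.621×10^8 Pa / (3370 kg/m³ × 9.81 m/s²) = 23053 m
Total depth = 8460 m + 23053 m = 31513 m
= 31.513 km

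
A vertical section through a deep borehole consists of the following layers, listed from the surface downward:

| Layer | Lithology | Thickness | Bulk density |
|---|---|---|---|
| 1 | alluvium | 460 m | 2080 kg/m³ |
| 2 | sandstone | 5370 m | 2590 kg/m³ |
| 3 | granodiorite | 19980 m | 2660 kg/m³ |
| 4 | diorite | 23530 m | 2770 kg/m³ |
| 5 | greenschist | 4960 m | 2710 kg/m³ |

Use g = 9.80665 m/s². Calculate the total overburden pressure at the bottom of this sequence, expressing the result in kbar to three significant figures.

14.4 kbar

alluvium: 2080 kg/m³ × 9.80665 m/s² × 460 m = 9.383×10^6 Pa = 0.09383 kbar
sandstone: 2590 kg/m³ × 9.80665 m/s² × 5370 m = 1.364×10^8 Pa = 1.364 kbar
granodiorite: 2660 kg/m³ × 9.80665 m/s² × 19980 m = 5.212×10^8 Pa = 5.212 kbar
diorite: 2770 kg/m³ × 9.80665 m/s² × 23530 m = 6.392×10^8 Pa = 6.392 kbar
greenschist: 2710 kg/m³ × 9.80665 m/s² × 4960 m = 1.318×10^8 Pa = 1.318 kbar
Total = 0.09383 + 1.364 + 5.212 + 6.392 + 1.318 = 14.380 kbar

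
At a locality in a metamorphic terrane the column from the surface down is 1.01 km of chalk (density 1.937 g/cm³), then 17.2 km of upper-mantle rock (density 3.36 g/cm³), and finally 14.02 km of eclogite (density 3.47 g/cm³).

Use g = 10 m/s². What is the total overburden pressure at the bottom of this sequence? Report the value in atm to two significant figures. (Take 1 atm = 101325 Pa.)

11000 atm

chalk: 1937 kg/m³ × 10 m/s² × 1010 m = 1.956×10^7 Pa = 193.1 atm
upper-mantle rock: 3360 kg/m³ × 10 m/s² × 17200 m = 5.779×10^8 Pa = 5704 atm
eclogite: 3470 kg/m³ × 10 m/s² × 14020 m = 4.865×10^8 Pa = 4801 atm
Total = 193.1 + 5704 + 4801 = 10698 atm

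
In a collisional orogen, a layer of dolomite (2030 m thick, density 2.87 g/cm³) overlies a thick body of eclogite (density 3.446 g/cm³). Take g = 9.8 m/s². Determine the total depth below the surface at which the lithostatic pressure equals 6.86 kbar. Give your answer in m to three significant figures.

20700 m

Pressure at base of upper layers: 2870×9.8×2030 = 5.710×10^7 Pa = 0.5710 kbar
Remaining pressure to be supplied by eclogite: 6.860×10^8 − 5.710×10^7 = 6.289×10^8 Pa
Additional depth in eclogite = 6.289×10^8 Pa / (3446 kg/m³ × 9.8 m/s²) = 18623 m
Total depth = 2030 m + 18623 m = 20653 m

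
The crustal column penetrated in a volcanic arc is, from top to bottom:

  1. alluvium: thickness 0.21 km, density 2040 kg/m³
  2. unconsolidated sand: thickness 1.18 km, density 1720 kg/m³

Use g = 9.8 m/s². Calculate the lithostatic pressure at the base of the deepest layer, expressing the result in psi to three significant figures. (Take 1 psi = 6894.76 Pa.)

alluvium: 2040 kg/m³ × 9.8 m/s² × 210 m = 4.198×10^6 Pa = 608.9 psi
unconsolidated sand: 1720 kg/m³ × 9.8 m/s² × 1180 m = 1.989×10^7 Pa = 2885 psi
Total = 608.9 + 2885 = 3493.7 psi

3490 psi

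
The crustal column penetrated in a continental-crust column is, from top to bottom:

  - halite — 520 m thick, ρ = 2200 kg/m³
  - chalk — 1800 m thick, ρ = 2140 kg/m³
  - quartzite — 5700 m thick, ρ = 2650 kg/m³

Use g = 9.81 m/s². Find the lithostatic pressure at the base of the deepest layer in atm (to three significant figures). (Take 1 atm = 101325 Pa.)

1950 atm

halite: 2200 kg/m³ × 9.81 m/s² × 520 m = 1.122×10^7 Pa = 110.8 atm
chalk: 2140 kg/m³ × 9.81 m/s² × 1800 m = 3.779×10^7 Pa = 372.9 atm
quartzite: 2650 kg/m³ × 9.81 m/s² × 5700 m = 1.482×10^8 Pa = 1462 atm
Total = 110.8 + 372.9 + 1462 = 1946.1 atm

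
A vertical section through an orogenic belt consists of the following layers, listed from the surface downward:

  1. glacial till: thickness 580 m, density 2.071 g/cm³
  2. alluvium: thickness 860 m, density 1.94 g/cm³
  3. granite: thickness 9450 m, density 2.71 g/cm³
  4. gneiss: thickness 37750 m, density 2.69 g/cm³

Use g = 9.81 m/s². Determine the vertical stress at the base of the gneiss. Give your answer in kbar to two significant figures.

glacial till: 2071 kg/m³ × 9.81 m/s² × 580 m = 1.178×10^7 Pa = 0.1178 kbar
alluvium: 1940 kg/m³ × 9.81 m/s² × 860 m = 1.637×10^7 Pa = 0.1637 kbar
granite: 2710 kg/m³ × 9.81 m/s² × 9450 m = 2.512×10^8 Pa = 2.512 kbar
gneiss: 2690 kg/m³ × 9.81 m/s² × 37750 m = 9.962×10^8 Pa = 9.962 kbar
Total = 0.1178 + 0.1637 + 2.512 + 9.962 = 12.756 kbar

13 kbar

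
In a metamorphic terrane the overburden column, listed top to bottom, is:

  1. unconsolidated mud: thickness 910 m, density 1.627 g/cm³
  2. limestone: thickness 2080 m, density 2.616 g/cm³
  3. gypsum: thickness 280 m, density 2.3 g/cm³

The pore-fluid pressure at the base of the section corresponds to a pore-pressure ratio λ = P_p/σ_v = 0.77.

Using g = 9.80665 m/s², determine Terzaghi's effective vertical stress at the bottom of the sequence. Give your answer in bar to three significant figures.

Overburden (lithostatic) stress σ_v:
unconsolidated mud: 1627 kg/m³ × 9.80665 m/s² × 910 m = 1.452×10^7 Pa = 14.52 MPa
limestone: 2616 kg/m³ × 9.80665 m/s² × 2080 m = 5.336×10^7 Pa = 53.36 MPa
gypsum: 2300 kg/m³ × 9.80665 m/s² × 280 m = 6.315×10^6 Pa = 6.315 MPa
Total = 14.52 + 53.36 + 6.315 = 74.196 MPa
Pore pressure P_p = λ·σ_v = 0.77 × 74.20 MPa = 57.13 MPa
Effective stress σ' = σ_v − P_p = 74.20 − 57.13 = 17.065 MPa = 170.65 bar

171 bar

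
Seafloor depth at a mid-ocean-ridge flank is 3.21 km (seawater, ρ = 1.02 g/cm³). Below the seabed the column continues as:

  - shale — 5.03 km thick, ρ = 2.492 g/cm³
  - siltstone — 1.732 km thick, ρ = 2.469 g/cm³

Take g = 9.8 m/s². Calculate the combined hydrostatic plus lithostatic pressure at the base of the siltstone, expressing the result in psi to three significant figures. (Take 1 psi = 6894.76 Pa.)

seawater: 1020 kg/m³ × 9.8 m/s² × 3210 m = 3.209×10^7 Pa = 4654 psi
shale: 2492 kg/m³ × 9.8 m/s² × 5030 m = 1.228×10^8 Pa = 17817 psi
siltstone: 2469 kg/m³ × 9.8 m/s² × 1732 m = 4.191×10^7 Pa = 6078 psi
Total = 4654 + 17817 + 6078 = 28549 psi

28500 psi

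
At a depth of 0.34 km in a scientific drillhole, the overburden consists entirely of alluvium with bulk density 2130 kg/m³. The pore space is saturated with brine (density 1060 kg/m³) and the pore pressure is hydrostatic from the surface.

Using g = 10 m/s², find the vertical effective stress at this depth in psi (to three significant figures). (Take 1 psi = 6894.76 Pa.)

528 psi

Overburden (lithostatic) stress σ_v:
alluvium: 2130 kg/m³ × 10 m/s² × 340 m = 7.242×10^6 Pa = 7.242 MPa
Pore pressure P_p = 1060 kg/m³ × 10 m/s² × 340 m = 3.604×10^6 Pa = 3.604 MPa
Effective stress σ' = σ_v − P_p = 7.242 − 3.604 = 3.6380 MPa = 527.65 psi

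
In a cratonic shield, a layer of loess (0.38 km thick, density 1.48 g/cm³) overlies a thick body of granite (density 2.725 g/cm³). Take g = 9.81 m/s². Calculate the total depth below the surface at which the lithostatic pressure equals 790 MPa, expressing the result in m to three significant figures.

Pressure at base of upper layers: 1480×9.81×380 = 5.517×10^6 Pa = 5.517 MPa
Remaining pressure to be supplied by granite: 7.900×10^8 − 5.517×10^6 = 7.845×10^8 Pa
Additional depth in granite = 7.845×10^8 Pa / (2725 kg/m³ × 9.81 m/s²) = 29346 m
Total depth = 380 m + 29346 m = 29726 m

29700 m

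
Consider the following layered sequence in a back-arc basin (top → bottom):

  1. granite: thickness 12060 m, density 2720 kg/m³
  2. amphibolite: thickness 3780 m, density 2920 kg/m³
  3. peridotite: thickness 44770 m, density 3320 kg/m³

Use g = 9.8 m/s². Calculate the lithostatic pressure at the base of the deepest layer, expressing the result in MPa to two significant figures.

1900 MPa

granite: 2720 kg/m³ × 9.8 m/s² × 12060 m = 3.215×10^8 Pa = 321.5 MPa
amphibolite: 2920 kg/m³ × 9.8 m/s² × 3780 m = 1.082×10^8 Pa = 108.2 MPa
peridotite: 3320 kg/m³ × 9.8 m/s² × 44770 m = 1.457×10^9 Pa = 1457 MPa
Total = 321.5 + 108.2 + 1457 = 1886.3 MPa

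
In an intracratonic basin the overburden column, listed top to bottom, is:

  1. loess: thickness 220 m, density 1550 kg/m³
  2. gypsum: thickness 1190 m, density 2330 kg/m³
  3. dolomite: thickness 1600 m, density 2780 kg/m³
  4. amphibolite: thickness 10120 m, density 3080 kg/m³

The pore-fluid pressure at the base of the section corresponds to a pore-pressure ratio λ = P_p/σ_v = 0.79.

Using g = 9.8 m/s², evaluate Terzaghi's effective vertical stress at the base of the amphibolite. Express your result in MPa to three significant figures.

Overburden (lithostatic) stress σ_v:
loess: 1550 kg/m³ × 9.8 m/s² × 220 m = 3.342×10^6 Pa = 3.342 MPa
gypsum: 2330 kg/m³ × 9.8 m/s² × 1190 m = 2.717×10^7 Pa = 27.17 MPa
dolomite: 2780 kg/m³ × 9.8 m/s² × 1600 m = 4.359×10^7 Pa = 43.59 MPa
amphibolite: 3080 kg/m³ × 9.8 m/s² × 10120 m = 3.055×10^8 Pa = 305.5 MPa
Total = 3.342 + 27.17 + 43.59 + 305.5 = 379.57 MPa
Pore pressure P_p = λ·σ_v = 0.79 × 379.6 MPa = 299.9 MPa
Effective stress σ' = σ_v − P_p = 379.6 − 299.9 = 79.709 MPa

79.7 MPa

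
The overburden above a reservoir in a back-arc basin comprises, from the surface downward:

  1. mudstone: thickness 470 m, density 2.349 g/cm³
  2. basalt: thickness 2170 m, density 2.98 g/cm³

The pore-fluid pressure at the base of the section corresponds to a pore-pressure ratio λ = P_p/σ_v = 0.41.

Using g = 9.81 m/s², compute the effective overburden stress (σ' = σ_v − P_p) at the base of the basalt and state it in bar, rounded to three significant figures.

Overburden (lithostatic) stress σ_v:
mudstone: 2349 kg/m³ × 9.81 m/s² × 470 m = 1.083×10^7 Pa = 10.83 MPa
basalt: 2980 kg/m³ × 9.81 m/s² × 2170 m = 6.344×10^7 Pa = 63.44 MPa
Total = 10.83 + 63.44 = 74.268 MPa
Pore pressure P_p = λ·σ_v = 0.41 × 74.27 MPa = 30.45 MPa
Effective stress σ' = σ_v − P_p = 74.27 − 30.45 = 43.818 MPa = 438.18 bar

438 bar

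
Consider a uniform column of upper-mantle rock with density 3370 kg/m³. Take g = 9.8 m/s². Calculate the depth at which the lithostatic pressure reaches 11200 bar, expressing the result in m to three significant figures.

h = P/(ρg) = 11200 bar / (3370 kg/m³ × 9.8 m/s²) = 1.120×10^9 Pa / 33026 Pa/m = 33913 m

33900 m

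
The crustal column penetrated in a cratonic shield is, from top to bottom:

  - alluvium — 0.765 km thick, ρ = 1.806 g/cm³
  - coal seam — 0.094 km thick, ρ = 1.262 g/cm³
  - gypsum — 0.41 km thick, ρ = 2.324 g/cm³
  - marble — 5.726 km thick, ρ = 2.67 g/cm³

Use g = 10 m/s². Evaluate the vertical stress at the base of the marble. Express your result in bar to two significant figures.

1800 bar

alluvium: 1806 kg/m³ × 10 m/s² × 765 m = 1.382×10^7 Pa = 138.2 bar
coal seam: 1262 kg/m³ × 10 m/s² × 94 m = 1.186×10^6 Pa = 11.86 bar
gypsum: 2324 kg/m³ × 10 m/s² × 410 m = 9.528×10^6 Pa = 95.28 bar
marble: 2670 kg/m³ × 10 m/s² × 5726 m = 1.529×10^8 Pa = 1529 bar
Total = 138.2 + 11.86 + 95.28 + 1529 = 1774.1 bar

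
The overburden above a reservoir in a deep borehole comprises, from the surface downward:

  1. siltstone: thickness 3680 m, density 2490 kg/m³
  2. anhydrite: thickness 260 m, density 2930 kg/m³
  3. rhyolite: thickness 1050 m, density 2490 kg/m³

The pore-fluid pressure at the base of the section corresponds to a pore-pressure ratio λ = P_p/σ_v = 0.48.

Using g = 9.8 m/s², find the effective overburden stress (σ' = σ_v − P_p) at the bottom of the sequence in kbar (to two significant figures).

Overburden (lithostatic) stress σ_v:
siltstone: 2490 kg/m³ × 9.8 m/s² × 3680 m = 8.980×10^7 Pa = 89.80 MPa
anhydrite: 2930 kg/m³ × 9.8 m/s² × 260 m = 7.466×10^6 Pa = 7.466 MPa
rhyolite: 2490 kg/m³ × 9.8 m/s² × 1050 m = 2.562×10^7 Pa = 25.62 MPa
Total = 89.80 + 7.466 + 25.62 = 122.89 MPa
Pore pressure P_p = λ·σ_v = 0.48 × 122.9 MPa = 58.99 MPa
Effective stress σ' = σ_v − P_p = 122.9 − 58.99 = 63.901 MPa = 0.63901 kbar

0.64 kbar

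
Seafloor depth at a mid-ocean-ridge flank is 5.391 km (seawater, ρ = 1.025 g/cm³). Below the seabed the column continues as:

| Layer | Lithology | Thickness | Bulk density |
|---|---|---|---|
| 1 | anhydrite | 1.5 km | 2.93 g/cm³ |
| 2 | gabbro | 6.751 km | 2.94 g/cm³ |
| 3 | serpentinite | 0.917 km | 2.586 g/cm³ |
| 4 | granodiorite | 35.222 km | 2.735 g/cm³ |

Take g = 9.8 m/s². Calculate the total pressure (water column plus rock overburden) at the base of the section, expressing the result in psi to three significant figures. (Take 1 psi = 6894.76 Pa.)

seawater: 1025 kg/m³ × 9.8 m/s² × 5391 m = 5.415×10^7 Pa = 7854 psi
anhydrite: 2930 kg/m³ × 9.8 m/s² × 1500 m = 4.307×10^7 Pa = 6247 psi
gabbro: 2940 kg/m³ × 9.8 m/s² × 6751 m = 1.945×10^8 Pa = 28211 psi
serpentinite: 2586 kg/m³ × 9.8 m/s² × 917 m = 2.324×10^7 Pa = 3371 psi
granodiorite: 2735 kg/m³ × 9.8 m/s² × 35222 m = 9.441×10^8 Pa = 1.369×10^5 psi
Total = 7854 + 6247 + 28211 + 3371 + 1.369×10^5 = 1.8261×10^5 psi

183000 psi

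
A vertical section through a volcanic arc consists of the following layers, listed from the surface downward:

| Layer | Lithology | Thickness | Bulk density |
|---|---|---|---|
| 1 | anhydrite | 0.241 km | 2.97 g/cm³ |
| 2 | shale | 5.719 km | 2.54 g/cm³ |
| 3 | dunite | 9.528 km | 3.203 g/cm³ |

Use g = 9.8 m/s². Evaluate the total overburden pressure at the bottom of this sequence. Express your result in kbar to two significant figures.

anhydrite: 2970 kg/m³ × 9.8 m/s² × 241 m = 7.015×10^6 Pa = 0.07015 kbar
shale: 2540 kg/m³ × 9.8 m/s² × 5719 m = 1.424×10^8 Pa = 1.424 kbar
dunite: 3203 kg/m³ × 9.8 m/s² × 9528 m = 2.991×10^8 Pa = 2.991 kbar
Total = 0.07015 + 1.424 + 2.991 = 4.4845 kbar

4.5 kbar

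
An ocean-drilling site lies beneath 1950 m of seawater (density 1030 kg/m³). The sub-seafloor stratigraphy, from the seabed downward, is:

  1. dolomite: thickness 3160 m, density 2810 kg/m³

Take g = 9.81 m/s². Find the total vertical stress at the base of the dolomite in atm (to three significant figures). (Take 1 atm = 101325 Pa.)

seawater: 1030 kg/m³ × 9.81 m/s² × 1950 m = 1.970×10^7 Pa = 194.5 atm
dolomite: 2810 kg/m³ × 9.81 m/s² × 3160 m = 8.711×10^7 Pa = 859.7 atm
Total = 194.5 + 859.7 = 1054.2 atm

1050 atm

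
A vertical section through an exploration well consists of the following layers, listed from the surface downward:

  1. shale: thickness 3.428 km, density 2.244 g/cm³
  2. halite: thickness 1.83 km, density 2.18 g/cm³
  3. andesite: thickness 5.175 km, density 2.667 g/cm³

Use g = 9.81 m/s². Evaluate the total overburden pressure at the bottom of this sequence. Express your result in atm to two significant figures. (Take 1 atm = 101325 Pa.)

2500 atm

shale: 2244 kg/m³ × 9.81 m/s² × 3428 m = 7.546×10^7 Pa = 744.8 atm
halite: 2180 kg/m³ × 9.81 m/s² × 1830 m = 3.914×10^7 Pa = 386.2 atm
andesite: 2667 kg/m³ × 9.81 m/s² × 5175 m = 1.354×10^8 Pa = 1336 atm
Total = 744.8 + 386.2 + 1336 = 2467.2 atm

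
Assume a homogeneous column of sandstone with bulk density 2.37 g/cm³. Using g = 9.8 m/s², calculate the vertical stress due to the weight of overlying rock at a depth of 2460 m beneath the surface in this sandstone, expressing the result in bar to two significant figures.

570 bar

sandstone: 2370 kg/m³ × 9.8 m/s² × 2460 m = 5.714×10^7 Pa = 571.4 bar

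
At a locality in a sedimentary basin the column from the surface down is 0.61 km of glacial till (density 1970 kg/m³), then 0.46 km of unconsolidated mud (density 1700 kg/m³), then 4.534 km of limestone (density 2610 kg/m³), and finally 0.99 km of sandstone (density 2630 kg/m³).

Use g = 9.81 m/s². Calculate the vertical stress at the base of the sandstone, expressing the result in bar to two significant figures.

1600 bar

glacial till: 1970 kg/m³ × 9.81 m/s² × 610 m = 1.179×10^7 Pa = 117.9 bar
unconsolidated mud: 1700 kg/m³ × 9.81 m/s² × 460 m = 7.671×10^6 Pa = 76.71 bar
limestone: 2610 kg/m³ × 9.81 m/s² × 4534 m = 1.161×10^8 Pa = 1161 bar
sandstone: 2630 kg/m³ × 9.81 m/s² × 990 m = 2.554×10^7 Pa = 255.4 bar
Total = 117.9 + 76.71 + 1161 + 255.4 = 1610.9 bar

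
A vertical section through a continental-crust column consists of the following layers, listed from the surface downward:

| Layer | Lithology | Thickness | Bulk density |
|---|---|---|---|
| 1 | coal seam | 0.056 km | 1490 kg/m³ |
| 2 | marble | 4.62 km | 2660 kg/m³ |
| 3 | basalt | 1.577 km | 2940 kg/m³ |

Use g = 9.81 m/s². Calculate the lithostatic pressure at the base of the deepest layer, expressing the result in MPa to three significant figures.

167 MPa

coal seam: 1490 kg/m³ × 9.81 m/s² × 56 m = 8.185×10^5 Pa = 0.8185 MPa
marble: 2660 kg/m³ × 9.81 m/s² × 4620 m = 1.206×10^8 Pa = 120.6 MPa
basalt: 2940 kg/m³ × 9.81 m/s² × 1577 m = 4.548×10^7 Pa = 45.48 MPa
Total = 0.8185 + 120.6 + 45.48 = 166.86 MPa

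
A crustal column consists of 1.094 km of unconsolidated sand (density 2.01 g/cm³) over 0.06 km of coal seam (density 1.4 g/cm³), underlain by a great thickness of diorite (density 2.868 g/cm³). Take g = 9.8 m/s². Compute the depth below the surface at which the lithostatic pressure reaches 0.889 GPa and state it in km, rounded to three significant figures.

Pressure at base of upper layers: 2010×9.8×1094 + 1400×9.8×60 = 2.237×10^7 Pa = 0.02237 GPa
Remaining pressure to be supplied by diorite: 8.890×10^8 − 2.237×10^7 = 8.666×10^8 Pa
Additional depth in diorite = 8.666×10^8 Pa / (2868 kg/m³ × 9.8 m/s²) = 30834 m
Total depth = 1154 m + 30834 m = 31988 m
= 31.988 km

32.0 km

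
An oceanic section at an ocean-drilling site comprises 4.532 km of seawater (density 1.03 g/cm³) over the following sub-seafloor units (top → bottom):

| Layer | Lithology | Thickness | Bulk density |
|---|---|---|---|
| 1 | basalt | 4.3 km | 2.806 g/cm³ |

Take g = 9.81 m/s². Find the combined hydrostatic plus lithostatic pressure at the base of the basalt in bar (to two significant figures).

1600 bar

seawater: 1030 kg/m³ × 9.81 m/s² × 4532 m = 4.579×10^7 Pa = 457.9 bar
basalt: 2806 kg/m³ × 9.81 m/s² × 4300 m = 1.184×10^8 Pa = 1184 bar
Total = 457.9 + 1184 = 1641.6 bar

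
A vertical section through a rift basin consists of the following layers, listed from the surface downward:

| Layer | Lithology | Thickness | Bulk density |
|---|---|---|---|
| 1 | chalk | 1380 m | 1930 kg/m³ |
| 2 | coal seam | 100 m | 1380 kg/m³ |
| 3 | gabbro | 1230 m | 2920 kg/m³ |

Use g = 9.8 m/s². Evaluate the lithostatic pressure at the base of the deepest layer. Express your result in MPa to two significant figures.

63 MPa

chalk: 1930 kg/m³ × 9.8 m/s² × 1380 m = 2.610×10^7 Pa = 26.10 MPa
coal seam: 1380 kg/m³ × 9.8 m/s² × 100 m = 1.352×10^6 Pa = 1.352 MPa
gabbro: 2920 kg/m³ × 9.8 m/s² × 1230 m = 3.520×10^7 Pa = 35.20 MPa
Total = 26.10 + 1.352 + 35.20 = 62.651 MPa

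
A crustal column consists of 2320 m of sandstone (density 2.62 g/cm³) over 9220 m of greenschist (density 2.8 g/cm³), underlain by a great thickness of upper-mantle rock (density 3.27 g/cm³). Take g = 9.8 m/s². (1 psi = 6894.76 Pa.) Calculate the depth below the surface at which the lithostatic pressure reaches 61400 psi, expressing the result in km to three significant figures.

Pressure at base of upper layers: 2620×9.8×2320 + 2800×9.8×9220 = 3.126×10^8 Pa = 45334 psi
Remaining pressure to be supplied by upper-mantle rock: 4.233×10^8 − 3.126×10^8 = 1.108×10^8 Pa
Additional depth in upper-mantle rock = 1.108×10^8 Pa / (3270 kg/m³ × 9.8 m/s²) = 3456.7 m
Total depth = 11540 m + 3456.7 m = 14997 m
= 14.997 km

15.0 km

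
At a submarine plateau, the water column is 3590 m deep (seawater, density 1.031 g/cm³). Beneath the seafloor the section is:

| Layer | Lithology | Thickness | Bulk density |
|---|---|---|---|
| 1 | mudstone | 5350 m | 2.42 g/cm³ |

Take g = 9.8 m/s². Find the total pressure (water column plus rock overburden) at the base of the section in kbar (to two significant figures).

1.6 kbar

seawater: 1031 kg/m³ × 9.8 m/s² × 3590 m = 3.627×10^7 Pa = 0.3627 kbar
mudstone: 2420 kg/m³ × 9.8 m/s² × 5350 m = 1.269×10^8 Pa = 1.269 kbar
Total = 0.3627 + 1.269 = 1.6315 kbar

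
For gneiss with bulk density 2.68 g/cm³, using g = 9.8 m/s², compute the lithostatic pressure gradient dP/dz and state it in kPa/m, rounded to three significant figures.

26.3 kPa/m

dP/dz = ρg = 2680 kg/m³ × 9.8 m/s² = 26264 Pa/m
= 26264 Pa/m × (1 kPa/m / 1000.0 Pa/m) = 26.264 kPa/m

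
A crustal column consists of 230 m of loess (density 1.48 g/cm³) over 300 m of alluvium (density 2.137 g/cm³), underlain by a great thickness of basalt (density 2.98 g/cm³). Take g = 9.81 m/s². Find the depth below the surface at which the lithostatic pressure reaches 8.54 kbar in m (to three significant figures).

29400 m

Pressure at base of upper layers: 1480×9.81×230 + 2137×9.81×300 = 9.629×10^6 Pa = 0.09629 kbar
Remaining pressure to be supplied by basalt: 8.540×10^8 − 9.629×10^6 = 8.444×10^8 Pa
Additional depth in basalt = 8.444×10^8 Pa / (2980 kg/m³ × 9.81 m/s²) = 28883 m
Total depth = 530 m + 28883 m = 29413 m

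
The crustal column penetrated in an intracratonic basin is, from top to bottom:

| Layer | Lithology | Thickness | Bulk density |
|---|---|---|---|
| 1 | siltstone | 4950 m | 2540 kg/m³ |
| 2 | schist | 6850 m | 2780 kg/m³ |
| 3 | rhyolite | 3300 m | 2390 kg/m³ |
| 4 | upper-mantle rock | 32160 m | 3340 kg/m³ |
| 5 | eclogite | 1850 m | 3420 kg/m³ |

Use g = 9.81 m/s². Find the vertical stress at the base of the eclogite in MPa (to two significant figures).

1500 MPa

siltstone: 2540 kg/m³ × 9.81 m/s² × 4950 m = 1.233×10^8 Pa = 123.3 MPa
schist: 2780 kg/m³ × 9.81 m/s² × 6850 m = 1.868×10^8 Pa = 186.8 MPa
rhyolite: 2390 kg/m³ × 9.81 m/s² × 3300 m = 7.737×10^7 Pa = 77.37 MPa
upper-mantle rock: 3340 kg/m³ × 9.81 m/s² × 32160 m = 1.054×10^9 Pa = 1054 MPa
eclogite: 3420 kg/m³ × 9.81 m/s² × 1850 m = 6.207×10^7 Pa = 62.07 MPa
Total = 123.3 + 186.8 + 77.37 + 1054 + 62.07 = 1503.3 MPa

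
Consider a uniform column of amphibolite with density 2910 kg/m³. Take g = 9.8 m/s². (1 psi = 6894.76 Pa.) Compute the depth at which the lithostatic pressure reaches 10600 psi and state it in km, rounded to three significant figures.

2.56 km

h = P/(ρg) = 10600 psi / (2910 kg/m³ × 9.8 m/s²) = 7.308×10^7 Pa / 28518 Pa/m = 2562.7 m
= 2.5627 km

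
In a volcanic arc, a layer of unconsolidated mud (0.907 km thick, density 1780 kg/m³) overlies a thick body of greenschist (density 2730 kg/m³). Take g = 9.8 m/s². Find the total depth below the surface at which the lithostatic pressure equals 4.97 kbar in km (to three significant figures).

Pressure at base of upper layers: 1780×9.8×907 = 1.582×10^7 Pa = 0.1582 kbar
Remaining pressure to be supplied by greenschist: 4.970×10^8 − 1.582×10^7 = 4.812×10^8 Pa
Additional depth in greenschist = 4.812×10^8 Pa / (2730 kg/m³ × 9.8 m/s²) = 17985 m
Total depth = 907 m + 17985 m = 18892 m
= 18.892 km

18.9 km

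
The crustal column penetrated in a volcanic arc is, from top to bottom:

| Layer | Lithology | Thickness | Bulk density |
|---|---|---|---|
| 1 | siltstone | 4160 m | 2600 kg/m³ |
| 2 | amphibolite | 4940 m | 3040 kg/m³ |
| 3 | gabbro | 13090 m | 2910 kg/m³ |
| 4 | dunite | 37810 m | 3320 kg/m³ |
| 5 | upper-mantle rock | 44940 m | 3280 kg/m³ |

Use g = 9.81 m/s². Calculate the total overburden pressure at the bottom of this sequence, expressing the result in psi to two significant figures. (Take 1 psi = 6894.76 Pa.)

siltstone: 2600 kg/m³ × 9.81 m/s² × 4160 m = 1.061×10^8 Pa = 15389 psi
amphibolite: 3040 kg/m³ × 9.81 m/s² × 4940 m = 1.473×10^8 Pa = 21367 psi
gabbro: 2910 kg/m³ × 9.81 m/s² × 13090 m = 3.737×10^8 Pa = 54198 psi
dunite: 3320 kg/m³ × 9.81 m/s² × 37810 m = 1.231×10^9 Pa = 1.786×10^5 psi
upper-mantle rock: 3280 kg/m³ × 9.81 m/s² × 44940 m = 1.446×10^9 Pa = 2.097×10^5 psi
Total = 15389 + 21367 + 54198 + 1.786×10^5 + 2.097×10^5 = 4.7929×10^5 psi

480000 psi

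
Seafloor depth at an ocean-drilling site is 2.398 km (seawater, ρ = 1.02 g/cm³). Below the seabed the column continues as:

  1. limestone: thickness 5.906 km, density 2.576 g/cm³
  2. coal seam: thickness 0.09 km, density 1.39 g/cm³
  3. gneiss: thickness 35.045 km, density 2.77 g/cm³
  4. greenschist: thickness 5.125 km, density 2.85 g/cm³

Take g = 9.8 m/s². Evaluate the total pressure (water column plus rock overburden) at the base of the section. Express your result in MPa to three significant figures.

1270 MPa

seawater: 1020 kg/m³ × 9.8 m/s² × 2398 m = 2.397×10^7 Pa = 23.97 MPa
limestone: 2576 kg/m³ × 9.8 m/s² × 5906 m = 1.491×10^8 Pa = 149.1 MPa
coal seam: 1390 kg/m³ × 9.8 m/s² × 90 m = 1.226×10^6 Pa = 1.226 MPa
gneiss: 2770 kg/m³ × 9.8 m/s² × 35045 m = 9.513×10^8 Pa = 951.3 MPa
greenschist: 2850 kg/m³ × 9.8 m/s² × 5125 m = 1.431×10^8 Pa = 143.1 MPa
Total = 23.97 + 149.1 + 1.226 + 951.3 + 143.1 = 1268.8 MPa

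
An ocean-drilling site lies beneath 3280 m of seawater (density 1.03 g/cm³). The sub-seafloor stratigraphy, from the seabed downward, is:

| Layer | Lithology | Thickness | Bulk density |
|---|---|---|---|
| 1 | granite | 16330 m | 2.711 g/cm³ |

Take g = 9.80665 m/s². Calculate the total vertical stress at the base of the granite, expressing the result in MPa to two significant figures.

470 MPa

seawater: 1030 kg/m³ × 9.80665 m/s² × 3280 m = 3.313×10^7 Pa = 33.13 MPa
granite: 2711 kg/m³ × 9.80665 m/s² × 16330 m = 4.341×10^8 Pa = 434.1 MPa
Total = 33.13 + 434.1 = 467.28 MPa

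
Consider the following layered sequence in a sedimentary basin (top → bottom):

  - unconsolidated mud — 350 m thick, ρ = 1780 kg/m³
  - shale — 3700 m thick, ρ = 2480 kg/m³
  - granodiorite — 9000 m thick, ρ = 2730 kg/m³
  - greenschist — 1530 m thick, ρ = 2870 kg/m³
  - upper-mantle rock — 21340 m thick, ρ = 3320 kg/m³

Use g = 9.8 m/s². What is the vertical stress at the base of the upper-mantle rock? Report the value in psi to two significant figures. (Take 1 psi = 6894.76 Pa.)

160000 psi

unconsolidated mud: 1780 kg/m³ × 9.8 m/s² × 350 m = 6.105×10^6 Pa = 885.5 psi
shale: 2480 kg/m³ × 9.8 m/s² × 3700 m = 8.992×10^7 Pa = 13042 psi
granodiorite: 2730 kg/m³ × 9.8 m/s² × 9000 m = 2.408×10^8 Pa = 34923 psi
greenschist: 2870 kg/m³ × 9.8 m/s² × 1530 m = 4.303×10^7 Pa = 6241 psi
upper-mantle rock: 3320 kg/m³ × 9.8 m/s² × 21340 m = 6.943×10^8 Pa = 1.007×10^5 psi
Total = 885.5 + 13042 + 34923 + 6241 + 1.007×10^5 = 1.5579×10^5 psi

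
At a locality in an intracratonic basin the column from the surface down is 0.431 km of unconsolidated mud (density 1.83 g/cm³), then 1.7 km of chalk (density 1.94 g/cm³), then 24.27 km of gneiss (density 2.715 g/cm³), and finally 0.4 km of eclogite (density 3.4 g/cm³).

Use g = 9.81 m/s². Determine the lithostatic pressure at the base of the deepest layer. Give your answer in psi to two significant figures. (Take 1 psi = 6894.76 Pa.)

100000 psi

unconsolidated mud: 1830 kg/m³ × 9.81 m/s² × 431 m = 7.737×10^6 Pa = 1122 psi
chalk: 1940 kg/m³ × 9.81 m/s² × 1700 m = 3.235×10^7 Pa = 4692 psi
gneiss: 2715 kg/m³ × 9.81 m/s² × 24270 m = 6.464×10^8 Pa = 93754 psi
eclogite: 3400 kg/m³ × 9.81 m/s² × 400 m = 1.334×10^7 Pa = 1935 psi
Total = 1122 + 4692 + 93754 + 1935 = 1.0150×10^5 psi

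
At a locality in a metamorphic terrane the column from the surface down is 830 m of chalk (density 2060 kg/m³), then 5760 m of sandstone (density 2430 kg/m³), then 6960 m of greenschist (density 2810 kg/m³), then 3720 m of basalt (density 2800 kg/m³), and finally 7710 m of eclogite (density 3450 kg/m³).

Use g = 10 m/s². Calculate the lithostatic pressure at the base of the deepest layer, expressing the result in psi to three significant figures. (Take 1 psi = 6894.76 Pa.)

chalk: 2060 kg/m³ × 10 m/s² × 830 m = 1.710×10^7 Pa = 2480 psi
sandstone: 2430 kg/m³ × 10 m/s² × 5760 m = 1.400×10^8 Pa = 20301 psi
greenschist: 2810 kg/m³ × 10 m/s² × 6960 m = 1.956×10^8 Pa = 28366 psi
basalt: 2800 kg/m³ × 10 m/s² × 3720 m = 1.042×10^8 Pa = 15107 psi
eclogite: 3450 kg/m³ × 10 m/s² × 7710 m = 2.660×10^8 Pa = 38579 psi
Total = 2480 + 20301 + 28366 + 15107 + 38579 = 1.0483×10^5 psi

105000 psi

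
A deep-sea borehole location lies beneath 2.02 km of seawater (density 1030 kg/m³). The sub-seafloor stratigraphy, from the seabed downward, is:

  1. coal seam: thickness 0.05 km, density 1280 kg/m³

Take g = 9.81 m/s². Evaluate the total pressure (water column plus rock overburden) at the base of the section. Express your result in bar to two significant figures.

seawater: 1030 kg/m³ × 9.81 m/s² × 2020 m = 2.041×10^7 Pa = 204.1 bar
coal seam: 1280 kg/m³ × 9.81 m/s² × 50 m = 6.278×10^5 Pa = 6.278 bar
Total = 204.1 + 6.278 = 210.39 bar

210 bar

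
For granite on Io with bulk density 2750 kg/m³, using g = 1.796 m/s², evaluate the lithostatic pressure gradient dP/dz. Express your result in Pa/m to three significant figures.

4940 Pa/m

dP/dz = ρg = 2750 kg/m³ × 1.796 m/s² = 4939.0 Pa/m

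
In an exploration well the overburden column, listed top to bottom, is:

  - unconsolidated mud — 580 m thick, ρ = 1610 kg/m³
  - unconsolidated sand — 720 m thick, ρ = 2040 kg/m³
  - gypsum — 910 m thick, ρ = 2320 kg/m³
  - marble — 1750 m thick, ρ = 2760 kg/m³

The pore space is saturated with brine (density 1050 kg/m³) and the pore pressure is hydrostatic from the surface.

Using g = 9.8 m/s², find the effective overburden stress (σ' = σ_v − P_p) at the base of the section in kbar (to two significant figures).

Overburden (lithostatic) stress σ_v:
unconsolidated mud: 1610 kg/m³ × 9.8 m/s² × 580 m = 9.151×10^6 Pa = 9.151 MPa
unconsolidated sand: 2040 kg/m³ × 9.8 m/s² × 720 m = 1.439×10^7 Pa = 14.39 MPa
gypsum: 2320 kg/m³ × 9.8 m/s² × 910 m = 2.069×10^7 Pa = 20.69 MPa
marble: 2760 kg/m³ × 9.8 m/s² × 1750 m = 4.733×10^7 Pa = 47.33 MPa
Total = 9.151 + 14.39 + 20.69 + 47.33 = 91.569 MPa
Pore pressure P_p = 1050 kg/m³ × 9.8 m/s² × 3960 m = 4.075×10^7 Pa = 40.75 MPa
Effective stress σ' = σ_v − P_p = 91.57 − 40.75 = 50.821 MPa = 0.50821 kbar

0.51 kbar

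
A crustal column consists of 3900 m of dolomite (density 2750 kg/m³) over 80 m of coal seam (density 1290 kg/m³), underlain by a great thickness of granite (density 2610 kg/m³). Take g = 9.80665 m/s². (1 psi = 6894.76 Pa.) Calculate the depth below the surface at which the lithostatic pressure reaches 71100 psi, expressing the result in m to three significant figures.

Pressure at base of upper layers: 2750×9.80665×3900 + 1290×9.80665×80 = 1.062×10^8 Pa = 15401 psi
Remaining pressure to be supplied by granite: 4.902×10^8 − 1.062×10^8 = 3.840×10^8 Pa
Additional depth in granite = 3.840×10^8 Pa / (2610 kg/m³ × 9.80665 m/s²) = 15004 m
Total depth = 3980 m + 15004 m = 18984 m

19000 m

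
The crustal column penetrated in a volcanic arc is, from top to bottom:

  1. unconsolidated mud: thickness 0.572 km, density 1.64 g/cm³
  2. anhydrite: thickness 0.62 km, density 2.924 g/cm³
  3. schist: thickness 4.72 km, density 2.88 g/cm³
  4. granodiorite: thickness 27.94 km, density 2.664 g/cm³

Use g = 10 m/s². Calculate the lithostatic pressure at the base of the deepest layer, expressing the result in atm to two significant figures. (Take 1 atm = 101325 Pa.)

unconsolidated mud: 1640 kg/m³ × 10 m/s² × 572 m = 9.381×10^6 Pa = 92.58 atm
anhydrite: 2924 kg/m³ × 10 m/s² × 620 m = 1.813×10^7 Pa = 178.9 atm
schist: 2880 kg/m³ × 10 m/s² × 4720 m = 1.359×10^8 Pa = 1342 atm
granodiorite: 2664 kg/m³ × 10 m/s² × 27940 m = 7.443×10^8 Pa = 7346 atm
Total = 92.58 + 178.9 + 1342 + 7346 = 8959.0 atm

9000 atm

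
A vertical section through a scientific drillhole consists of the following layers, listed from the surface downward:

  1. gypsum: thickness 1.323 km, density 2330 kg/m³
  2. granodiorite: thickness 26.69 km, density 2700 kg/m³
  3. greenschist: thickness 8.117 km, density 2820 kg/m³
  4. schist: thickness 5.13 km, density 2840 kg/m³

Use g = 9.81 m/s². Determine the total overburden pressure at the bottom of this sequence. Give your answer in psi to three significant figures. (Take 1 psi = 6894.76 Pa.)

gypsum: 2330 kg/m³ × 9.81 m/s² × 1323 m = 3.024×10^7 Pa = 4386 psi
granodiorite: 2700 kg/m³ × 9.81 m/s² × 26690 m = 7.069×10^8 Pa = 1.025×10^5 psi
greenschist: 2820 kg/m³ × 9.81 m/s² × 8117 m = 2.246×10^8 Pa = 32568 psi
schist: 2840 kg/m³ × 9.81 m/s² × 5130 m = 1.429×10^8 Pa = 20729 psi
Total = 4386 + 1.025×10^5 + 32568 + 20729 = 1.6022×10^5 psi

160000 psi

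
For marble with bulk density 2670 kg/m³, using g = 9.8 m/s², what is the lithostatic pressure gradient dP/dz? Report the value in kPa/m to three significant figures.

26.2 kPa/m

dP/dz = ρg = 2670 kg/m³ × 9.8 m/s² = 26166 Pa/m
= 26166 Pa/m × (1 kPa/m / 1000.0 Pa/m) = 26.166 kPa/m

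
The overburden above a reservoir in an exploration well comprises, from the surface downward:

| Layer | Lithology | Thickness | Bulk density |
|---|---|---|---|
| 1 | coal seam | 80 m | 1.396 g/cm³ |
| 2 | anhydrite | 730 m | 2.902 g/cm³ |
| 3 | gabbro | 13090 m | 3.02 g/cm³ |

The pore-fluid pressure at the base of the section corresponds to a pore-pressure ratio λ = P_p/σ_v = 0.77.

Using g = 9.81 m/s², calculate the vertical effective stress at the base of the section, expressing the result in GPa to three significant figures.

Overburden (lithostatic) stress σ_v:
coal seam: 1396 kg/m³ × 9.81 m/s² × 80 m = 1.096×10^6 Pa = 1.096 MPa
anhydrite: 2902 kg/m³ × 9.81 m/s² × 730 m = 2.078×10^7 Pa = 20.78 MPa
gabbro: 3020 kg/m³ × 9.81 m/s² × 13090 m = 3.878×10^8 Pa = 387.8 MPa
Total = 1.096 + 20.78 + 387.8 = 409.68 MPa
Pore pressure P_p = λ·σ_v = 0.77 × 409.7 MPa = 315.5 MPa
Effective stress σ' = σ_v − P_p = 409.7 − 315.5 = 94.227 MPa = 0.094227 GPa

0.0942 GPa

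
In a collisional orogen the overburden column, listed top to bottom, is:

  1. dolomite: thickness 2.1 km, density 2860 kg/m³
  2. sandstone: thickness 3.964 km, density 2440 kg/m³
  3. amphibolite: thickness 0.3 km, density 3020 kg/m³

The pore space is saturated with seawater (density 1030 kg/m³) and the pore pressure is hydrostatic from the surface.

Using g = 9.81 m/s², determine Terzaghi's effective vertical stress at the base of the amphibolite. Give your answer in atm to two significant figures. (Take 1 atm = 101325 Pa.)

970 atm

Overburden (lithostatic) stress σ_v:
dolomite: 2860 kg/m³ × 9.81 m/s² × 2100 m = 5.892×10^7 Pa = 58.92 MPa
sandstone: 2440 kg/m³ × 9.81 m/s² × 3964 m = 9.488×10^7 Pa = 94.88 MPa
amphibolite: 3020 kg/m³ × 9.81 m/s² × 300 m = 8.888×10^6 Pa = 8.888 MPa
Total = 58.92 + 94.88 + 8.888 = 162.69 MPa
Pore pressure P_p = 1030 kg/m³ × 9.81 m/s² × 6364 m = 6.430×10^7 Pa = 64.30 MPa
Effective stress σ' = σ_v − P_p = 162.7 − 64.30 = 98.387 MPa = 971.00 atm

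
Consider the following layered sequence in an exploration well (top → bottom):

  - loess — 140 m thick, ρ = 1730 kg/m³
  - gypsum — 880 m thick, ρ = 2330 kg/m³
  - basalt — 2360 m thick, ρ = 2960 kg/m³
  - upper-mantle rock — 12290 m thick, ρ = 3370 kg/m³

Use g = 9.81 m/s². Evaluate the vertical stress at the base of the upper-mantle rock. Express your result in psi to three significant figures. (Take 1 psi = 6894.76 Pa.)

72100 psi

loess: 1730 kg/m³ × 9.81 m/s² × 140 m = 2.376×10^6 Pa = 344.6 psi
gypsum: 2330 kg/m³ × 9.81 m/s² × 880 m = 2.011×10^7 Pa = 2917 psi
basalt: 2960 kg/m³ × 9.81 m/s² × 2360 m = 6.853×10^7 Pa = 9939 psi
upper-mantle rock: 3370 kg/m³ × 9.81 m/s² × 12290 m = 4.063×10^8 Pa = 58929 psi
Total = 344.6 + 2917 + 9939 + 58929 = 72131 psi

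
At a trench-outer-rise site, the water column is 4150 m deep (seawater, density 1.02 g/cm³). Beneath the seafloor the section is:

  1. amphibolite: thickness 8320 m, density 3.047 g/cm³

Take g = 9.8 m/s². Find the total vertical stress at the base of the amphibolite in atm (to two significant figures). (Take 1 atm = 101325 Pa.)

2900 atm

seawater: 1020 kg/m³ × 9.8 m/s² × 4150 m = 4.148×10^7 Pa = 409.4 atm
amphibolite: 3047 kg/m³ × 9.8 m/s² × 8320 m = 2.484×10^8 Pa = 2452 atm
Total = 409.4 + 2452 = 2861.3 atm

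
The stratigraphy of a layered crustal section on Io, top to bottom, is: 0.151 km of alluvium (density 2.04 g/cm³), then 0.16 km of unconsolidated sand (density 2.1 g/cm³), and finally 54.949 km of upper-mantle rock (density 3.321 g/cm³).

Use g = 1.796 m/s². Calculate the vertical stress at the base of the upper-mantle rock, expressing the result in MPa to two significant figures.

alluvium: 2040 kg/m³ × 1.796 m/s² × 151 m = 5.532×10^5 Pa = 0.5532 MPa
unconsolidated sand: 2100 kg/m³ × 1.796 m/s² × 160 m = 6.035×10^5 Pa = 0.6035 MPa
upper-mantle rock: 3321 kg/m³ × 1.796 m/s² × 54949 m = 3.277×10^8 Pa = 327.7 MPa
Total = 0.5532 + 0.6035 + 327.7 = 328.90 MPa

330 MPa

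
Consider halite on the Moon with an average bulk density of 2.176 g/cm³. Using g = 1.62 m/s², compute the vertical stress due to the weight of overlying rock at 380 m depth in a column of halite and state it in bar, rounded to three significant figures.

13.4 bar

halite: 2176 kg/m³ × 1.62 m/s² × 380 m = 1.340×10^6 Pa = 13.40 bar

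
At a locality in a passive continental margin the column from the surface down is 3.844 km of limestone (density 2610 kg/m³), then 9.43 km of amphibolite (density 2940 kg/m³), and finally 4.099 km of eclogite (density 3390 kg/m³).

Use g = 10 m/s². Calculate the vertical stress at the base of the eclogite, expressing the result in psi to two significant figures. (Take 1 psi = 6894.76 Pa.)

75000 psi

limestone: 2610 kg/m³ × 10 m/s² × 3844 m = 1.003×10^8 Pa = 14551 psi
amphibolite: 2940 kg/m³ × 10 m/s² × 9430 m = 2.772×10^8 Pa = 40211 psi
eclogite: 3390 kg/m³ × 10 m/s² × 4099 m = 1.390×10^8 Pa = 20154 psi
Total = 14551 + 40211 + 20154 = 74916 psi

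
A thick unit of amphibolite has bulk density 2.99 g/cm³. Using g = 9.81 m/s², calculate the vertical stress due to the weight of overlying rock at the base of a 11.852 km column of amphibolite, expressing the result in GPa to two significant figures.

0.35 GPa

amphibolite: 2990 kg/m³ × 9.81 m/s² × 11852 m = 3.476×10^8 Pa = 0.3476 GPa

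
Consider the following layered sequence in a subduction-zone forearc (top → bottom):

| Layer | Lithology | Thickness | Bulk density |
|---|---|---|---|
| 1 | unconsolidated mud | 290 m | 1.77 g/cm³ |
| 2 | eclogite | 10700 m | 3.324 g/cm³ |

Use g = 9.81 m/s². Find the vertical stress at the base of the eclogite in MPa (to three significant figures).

354 MPa

unconsolidated mud: 1770 kg/m³ × 9.81 m/s² × 290 m = 5.035×10^6 Pa = 5.035 MPa
eclogite: 3324 kg/m³ × 9.81 m/s² × 10700 m = 3.489×10^8 Pa = 348.9 MPa
Total = 5.035 + 348.9 = 353.95 MPa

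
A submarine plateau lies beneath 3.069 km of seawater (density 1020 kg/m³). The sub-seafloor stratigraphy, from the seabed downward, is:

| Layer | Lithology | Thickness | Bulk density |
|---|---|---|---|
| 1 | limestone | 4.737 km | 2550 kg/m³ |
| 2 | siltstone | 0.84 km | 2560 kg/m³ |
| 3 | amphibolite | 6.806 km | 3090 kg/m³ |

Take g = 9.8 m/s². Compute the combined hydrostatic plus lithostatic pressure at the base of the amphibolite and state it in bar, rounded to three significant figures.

seawater: 1020 kg/m³ × 9.8 m/s² × 3069 m = 3.068×10^7 Pa = 306.8 bar
limestone: 2550 kg/m³ × 9.8 m/s² × 4737 m = 1.184×10^8 Pa = 1184 bar
siltstone: 2560 kg/m³ × 9.8 m/s² × 840 m = 2.107×10^7 Pa = 210.7 bar
amphibolite: 3090 kg/m³ × 9.8 m/s² × 6806 m = 2.061×10^8 Pa = 2061 bar
Total = 306.8 + 1184 + 210.7 + 2061 = 3762.3 bar

3760 bar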